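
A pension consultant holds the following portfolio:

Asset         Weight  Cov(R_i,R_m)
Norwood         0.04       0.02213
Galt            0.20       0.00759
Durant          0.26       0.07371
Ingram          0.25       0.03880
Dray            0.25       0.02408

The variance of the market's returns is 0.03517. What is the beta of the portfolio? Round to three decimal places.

1.060

β_Norwood = 0.02213 / 0.03517 = 0.6292
β_Galt = 0.00759 / 0.03517 = 0.2158
β_Durant = 0.07371 / 0.03517 = 2.0958
β_Ingram = 0.03880 / 0.03517 = 1.1032
β_Dray = 0.02408 / 0.03517 = 0.6847
β_P = Σ w_i β_i = 0.04×0.6292 + 0.20×0.2158 + 0.26×2.0958 + 0.25×1.1032 + 0.25×0.6847 = 1.0602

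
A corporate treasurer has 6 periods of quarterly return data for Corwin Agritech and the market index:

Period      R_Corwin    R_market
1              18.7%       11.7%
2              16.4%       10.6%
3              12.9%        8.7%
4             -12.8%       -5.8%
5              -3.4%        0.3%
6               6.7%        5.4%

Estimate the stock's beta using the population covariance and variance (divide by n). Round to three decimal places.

Mean R_i = (18.7 + 16.4 + 12.9 − 12.8 − 3.4 + 6.7) / 6 = 6.4167%
Mean R_m = (11.7 + 10.6 + 8.7 − 5.8 + 0.3 + 5.4) / 6 = 5.1500%
Σ(R_i − R̄_i)(R_m − R̄_m) = 415.9850  ⇒  Cov = 415.9850 / 6 = 69.3308
Σ(R_m − R̄_m)² = 228.6950  ⇒  Var(R_m) = 228.6950 / 6 = 38.1158
β = Cov / Var(R_m) = 69.3308 / 38.1158 = 1.8190

1.819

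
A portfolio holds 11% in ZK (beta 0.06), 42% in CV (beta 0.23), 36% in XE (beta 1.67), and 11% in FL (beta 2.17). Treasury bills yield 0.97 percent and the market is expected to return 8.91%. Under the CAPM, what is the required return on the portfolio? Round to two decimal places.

8.46%

β_P = Σ w_i β_i = 0.11×0.06 + 0.42×0.23 + 0.36×1.67 + 0.11×2.17 = 0.9431
MRP = 8.91% − 0.97% = 7.94%
E(R_P) = R_f + β_P × MRP = 0.97% + 0.9431 × 7.94% = 8.46%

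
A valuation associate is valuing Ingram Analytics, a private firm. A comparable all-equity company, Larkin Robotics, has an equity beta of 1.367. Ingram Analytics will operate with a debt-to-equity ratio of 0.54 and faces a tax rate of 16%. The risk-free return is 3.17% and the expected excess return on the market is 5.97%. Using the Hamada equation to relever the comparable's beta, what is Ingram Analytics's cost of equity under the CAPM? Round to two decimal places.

15.03%

β_L = β_U × [1 + (1 − t)(D/E)] = 1.367 × [1 + (1 − 0.16) × 0.54]
    = 1.367 × [1 + 0.84 × 0.54] = 1.367 × 1.4536 = 1.9871
E(R) = R_f + β_L × MRP = 3.17% + 1.9871 × 5.97% = 15.03%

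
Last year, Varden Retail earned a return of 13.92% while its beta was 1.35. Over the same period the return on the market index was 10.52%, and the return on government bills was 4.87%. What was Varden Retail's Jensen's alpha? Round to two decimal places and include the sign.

Market excess return = 10.52% − 4.87% = 5.65%
CAPM benchmark = R_f + β(R_m − R_f) = 4.87% + 1.35 × 5.65% = 12.4975%
α = actual − benchmark = 13.92% − 12.4975% = +1.42%

+1.42%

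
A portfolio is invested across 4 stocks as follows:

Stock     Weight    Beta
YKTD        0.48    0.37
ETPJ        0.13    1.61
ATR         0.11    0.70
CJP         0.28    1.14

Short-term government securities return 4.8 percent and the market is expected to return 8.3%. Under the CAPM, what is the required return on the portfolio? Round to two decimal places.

β_P = Σ w_i β_i = 0.48×0.37 + 0.13×1.61 + 0.11×0.70 + 0.28×1.14 = 0.7831
MRP = 8.3% − 4.8% = 3.50%
E(R_P) = R_f + β_P × MRP = 4.8% + 0.7831 × 3.5% = 7.54%

7.54%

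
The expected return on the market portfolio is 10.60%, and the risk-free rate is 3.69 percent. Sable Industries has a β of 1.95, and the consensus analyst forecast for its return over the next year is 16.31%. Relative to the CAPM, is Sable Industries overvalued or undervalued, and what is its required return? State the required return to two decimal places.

Overvalued; required return 17.16%

MRP = 10.60% − 3.69% = 6.91%
Required return = R_f + β·MRP = 3.69% + 1.95 × 6.91% = 17.16%
Forecast 16.31% < required 17.16% → the stock plots below the SML → overvalued.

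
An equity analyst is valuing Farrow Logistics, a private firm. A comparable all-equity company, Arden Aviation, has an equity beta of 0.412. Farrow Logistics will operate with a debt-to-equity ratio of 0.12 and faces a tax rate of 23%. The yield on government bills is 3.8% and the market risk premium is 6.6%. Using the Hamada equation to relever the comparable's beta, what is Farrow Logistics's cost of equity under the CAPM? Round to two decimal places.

β_L = β_U × [1 + (1 − t)(D/E)] = 0.412 × [1 + (1 − 0.23) × 0.12]
    = 0.412 × [1 + 0.77 × 0.12] = 0.412 × 1.0924 = 0.4501
E(R) = R_f + β_L × MRP = 3.8% + 0.4501 × 6.6% = 6.77%

6.77%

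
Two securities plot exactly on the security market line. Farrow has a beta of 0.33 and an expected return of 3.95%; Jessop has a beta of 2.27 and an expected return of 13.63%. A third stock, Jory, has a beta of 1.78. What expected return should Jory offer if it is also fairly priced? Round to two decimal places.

MRP (SML slope) = (13.63% − 3.95%) / (2.27 − 0.33) = 9.68% / 1.94 = 4.9897%
R_f (intercept) = 3.95% − 0.33 × 4.9897% = 2.3034%
E(R_Jory) = R_f + β × MRP = 2.3034% + 1.78 × 4.9897% = 11.19%

11.19%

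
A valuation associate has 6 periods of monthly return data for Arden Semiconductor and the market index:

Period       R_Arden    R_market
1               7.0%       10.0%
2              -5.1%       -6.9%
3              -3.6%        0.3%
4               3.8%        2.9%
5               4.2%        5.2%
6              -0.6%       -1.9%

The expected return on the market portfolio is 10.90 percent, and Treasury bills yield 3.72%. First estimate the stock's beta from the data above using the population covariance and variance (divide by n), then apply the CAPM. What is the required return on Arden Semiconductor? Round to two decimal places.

Mean R_i = (7.0 − 5.1 − 3.6 + 3.8 + 4.2 − 0.6) / 6 = 0.9500%
Mean R_m = (10.0 − 6.9 + 0.3 + 2.9 + 5.2 − 1.9) / 6 = 1.6000%
Σ(R_i − R̄_i)(R_m − R̄_m) = 128.9900  ⇒  Cov = 128.9900 / 6 = 21.4983
Σ(R_m − R̄_m)² = 171.4000  ⇒  Var(R_m) = 171.4000 / 6 = 28.5667
β = Cov / Var(R_m) = 21.4983 / 28.5667 = 0.7526
MRP = 10.90% − 3.72% = 7.18%
E(R) = R_f + β × MRP = 3.72% + 0.7526 × 7.18% = 9.12%

9.12%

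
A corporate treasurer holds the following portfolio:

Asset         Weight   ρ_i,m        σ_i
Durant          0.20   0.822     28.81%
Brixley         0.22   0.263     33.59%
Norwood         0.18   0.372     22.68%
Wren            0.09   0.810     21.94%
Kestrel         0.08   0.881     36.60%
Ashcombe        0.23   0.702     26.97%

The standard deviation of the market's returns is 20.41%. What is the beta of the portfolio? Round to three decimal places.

β_Durant = 0.822 × 28.81% / 20.41% = 1.1603
β_Brixley = 0.263 × 33.59% / 20.41% = 0.4328
β_Norwood = 0.372 × 22.68% / 20.41% = 0.4134
β_Wren = 0.810 × 21.94% / 20.41% = 0.8707
β_Kestrel = 0.881 × 36.60% / 20.41% = 1.5798
β_Ashcombe = 0.702 × 26.97% / 20.41% = 0.9276
β_P = Σ w_i β_i = 0.20×1.1603 + 0.22×0.4328 + 0.18×0.4134 + 0.09×0.8707 + 0.08×1.5798 + 0.23×0.9276 = 0.8198

0.820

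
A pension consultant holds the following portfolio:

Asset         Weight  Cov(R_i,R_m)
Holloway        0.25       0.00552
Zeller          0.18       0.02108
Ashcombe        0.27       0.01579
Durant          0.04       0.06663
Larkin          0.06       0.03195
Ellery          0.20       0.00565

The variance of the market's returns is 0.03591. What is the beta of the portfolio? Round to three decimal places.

0.422

β_Holloway = 0.00552 / 0.03591 = 0.1537
β_Zeller = 0.02108 / 0.03591 = 0.5870
β_Ashcombe = 0.01579 / 0.03591 = 0.4397
β_Durant = 0.06663 / 0.03591 = 1.8555
β_Larkin = 0.03195 / 0.03591 = 0.8897
β_Ellery = 0.00565 / 0.03591 = 0.1573
β_P = Σ w_i β_i = 0.25×0.1537 + 0.18×0.5870 + 0.27×0.4397 + 0.04×1.8555 + 0.06×0.8897 + 0.20×0.1573 = 0.4219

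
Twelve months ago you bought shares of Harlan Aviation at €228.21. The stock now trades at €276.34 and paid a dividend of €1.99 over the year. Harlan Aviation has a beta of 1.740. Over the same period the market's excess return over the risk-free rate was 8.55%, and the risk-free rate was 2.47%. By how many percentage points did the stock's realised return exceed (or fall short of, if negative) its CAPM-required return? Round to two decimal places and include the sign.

Realised HPR = (P1 + D1 − P0) / P0 = (276.34 + 1.99 − 228.21) / 228.21 = 50.12 / 228.21 = 21.9622%
CAPM required = R_f + β·MRP = 2.47% + 1.740 × 8.55% = 17.34700%
α = realised − required = 21.9622% − 17.34700% = +4.62%

+4.62%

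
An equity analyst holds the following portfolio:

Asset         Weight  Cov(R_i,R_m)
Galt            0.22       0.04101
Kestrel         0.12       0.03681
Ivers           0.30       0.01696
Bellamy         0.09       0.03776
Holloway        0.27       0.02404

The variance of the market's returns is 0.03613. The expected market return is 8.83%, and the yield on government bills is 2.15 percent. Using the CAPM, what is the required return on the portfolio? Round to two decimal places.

7.40%

β_Galt = 0.04101 / 0.03613 = 1.1351
β_Kestrel = 0.03681 / 0.03613 = 1.0188
β_Ivers = 0.01696 / 0.03613 = 0.4694
β_Bellamy = 0.03776 / 0.03613 = 1.0451
β_Holloway = 0.02404 / 0.03613 = 0.6654
β_P = Σ w_i β_i = 0.22×1.1351 + 0.12×1.0188 + 0.30×0.4694 + 0.09×1.0451 + 0.27×0.6654 = 0.7865
MRP = 8.83% − 2.15% = 6.68%
E(R_P) = R_f + β_P × MRP = 2.15% + 0.7865 × 6.68% = 7.40%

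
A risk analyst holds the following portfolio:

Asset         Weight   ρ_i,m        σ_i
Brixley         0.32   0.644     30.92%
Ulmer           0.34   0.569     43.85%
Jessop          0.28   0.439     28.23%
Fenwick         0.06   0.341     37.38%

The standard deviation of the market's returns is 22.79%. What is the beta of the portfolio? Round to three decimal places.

β_Brixley = 0.644 × 30.92% / 22.79% = 0.8737
β_Ulmer = 0.569 × 43.85% / 22.79% = 1.0948
β_Jessop = 0.439 × 28.23% / 22.79% = 0.5438
β_Fenwick = 0.341 × 37.38% / 22.79% = 0.5593
β_P = Σ w_i β_i = 0.32×0.8737 + 0.34×1.0948 + 0.28×0.5438 + 0.06×0.5593 = 0.8376

0.838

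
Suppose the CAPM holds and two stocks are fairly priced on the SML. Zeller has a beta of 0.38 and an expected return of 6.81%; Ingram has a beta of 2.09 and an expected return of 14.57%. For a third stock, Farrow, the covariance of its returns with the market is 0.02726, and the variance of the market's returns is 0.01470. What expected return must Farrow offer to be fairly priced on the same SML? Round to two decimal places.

MRP = (14.57% − 6.81%) / (2.09 − 0.38) = 4.5380%
R_f = 6.81% − 0.38 × 4.5380% = 5.0856%
β_Farrow = Cov / Var(R_m) = 0.02726 / 0.01470 = 1.8544
E(R_Farrow) = R_f + β × MRP = 5.0856% + 1.8544 × 4.5380% = 13.50%

13.50%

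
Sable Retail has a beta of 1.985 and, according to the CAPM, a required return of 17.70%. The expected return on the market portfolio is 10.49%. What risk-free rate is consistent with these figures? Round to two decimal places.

3.17%

E(R) = R_f + β(E(R_m) − R_f) = R_f(1 − β) + β·E(R_m)
17.70% = R_f × (1 − 1.985) + 1.985 × 10.49%
17.70% = R_f × -0.985 + 20.82265%
R_f = (17.70% − 20.82265%) / -0.985 = 3.17%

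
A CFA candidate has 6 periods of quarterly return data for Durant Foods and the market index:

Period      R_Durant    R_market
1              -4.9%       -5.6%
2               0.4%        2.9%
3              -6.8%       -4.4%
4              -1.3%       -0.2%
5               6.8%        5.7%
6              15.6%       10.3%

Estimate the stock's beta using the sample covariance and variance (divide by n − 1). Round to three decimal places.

Mean R_i = (-4.9 + 0.4 − 6.8 − 1.3 + 6.8 + 15.6) / 6 = 1.6333%
Mean R_m = (-5.6 + 2.9 − 4.4 − 0.2 + 5.7 + 10.3) / 6 = 1.4500%
Σ(R_i − R̄_i)(R_m − R̄_m) = 244.0100  ⇒  Cov = 244.0100 / 5 = 48.8020
Σ(R_m − R̄_m)² = 185.1350  ⇒  Var(R_m) = 185.1350 / 5 = 37.0270
β = Cov / Var(R_m) = 48.8020 / 37.0270 = 1.3180

1.318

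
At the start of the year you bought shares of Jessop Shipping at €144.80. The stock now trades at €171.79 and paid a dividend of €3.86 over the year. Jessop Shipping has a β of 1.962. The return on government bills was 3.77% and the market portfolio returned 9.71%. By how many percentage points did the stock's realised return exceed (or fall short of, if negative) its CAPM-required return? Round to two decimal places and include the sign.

+5.88%

Realised HPR = (P1 + D1 − P0) / P0 = (171.79 + 3.86 − 144.80) / 144.80 = 30.85 / 144.80 = 21.3052%
MRP = 9.71% − 3.77% = 5.94%
CAPM required = R_f + β·MRP = 3.77% + 1.962 × 5.94% = 15.42428%
α = realised − required = 21.3052% − 15.42428% = +5.88%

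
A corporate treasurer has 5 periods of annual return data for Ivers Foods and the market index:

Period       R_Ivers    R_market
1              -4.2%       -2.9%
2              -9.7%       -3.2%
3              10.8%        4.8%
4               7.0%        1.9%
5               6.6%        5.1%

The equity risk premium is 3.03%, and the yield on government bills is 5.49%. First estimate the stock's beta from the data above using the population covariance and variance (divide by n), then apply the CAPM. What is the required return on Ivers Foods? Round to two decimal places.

11.57%

Mean R_i = (-4.2 − 9.7 + 10.8 + 7.0 + 6.6) / 5 = 2.1000%
Mean R_m = (-2.9 − 3.2 + 4.8 + 1.9 + 5.1) / 5 = 1.1400%
Σ(R_i − R̄_i)(R_m − R̄_m) = 130.0500  ⇒  Cov = 130.0500 / 5 = 26.0100
Σ(R_m − R̄_m)² = 64.8120  ⇒  Var(R_m) = 64.8120 / 5 = 12.9624
β = Cov / Var(R_m) = 26.0100 / 12.9624 = 2.0066
E(R) = R_f + β × MRP = 5.49% + 2.0066 × 3.03% = 11.57%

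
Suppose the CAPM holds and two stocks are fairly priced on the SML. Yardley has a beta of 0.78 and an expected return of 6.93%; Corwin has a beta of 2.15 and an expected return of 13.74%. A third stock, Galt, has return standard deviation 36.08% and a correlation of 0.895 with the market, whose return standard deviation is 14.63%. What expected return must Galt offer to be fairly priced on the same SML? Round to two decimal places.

MRP = (13.74% − 6.93%) / (2.15 − 0.78) = 4.9708%
R_f = 6.93% − 0.78 × 4.9708% = 3.0528%
β_Galt = ρ·σ_i/σ_m = 0.895 × 36.08 / 14.63 = 2.2072
E(R_Galt) = R_f + β × MRP = 3.0528% + 2.2072 × 4.9708% = 14.02%

14.02%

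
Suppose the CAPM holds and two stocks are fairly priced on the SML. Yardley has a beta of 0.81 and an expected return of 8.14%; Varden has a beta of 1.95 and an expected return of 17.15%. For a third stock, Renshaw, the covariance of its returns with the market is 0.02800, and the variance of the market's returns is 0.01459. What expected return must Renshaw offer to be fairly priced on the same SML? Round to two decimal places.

16.91%

MRP = (17.15% − 8.14%) / (1.95 − 0.81) = 7.9035%
R_f = 8.14% − 0.81 × 7.9035% = 1.7382%
β_Renshaw = Cov / Var(R_m) = 0.02800 / 0.01459 = 1.9191
E(R_Renshaw) = R_f + β × MRP = 1.7382% + 1.9191 × 7.9035% = 16.91%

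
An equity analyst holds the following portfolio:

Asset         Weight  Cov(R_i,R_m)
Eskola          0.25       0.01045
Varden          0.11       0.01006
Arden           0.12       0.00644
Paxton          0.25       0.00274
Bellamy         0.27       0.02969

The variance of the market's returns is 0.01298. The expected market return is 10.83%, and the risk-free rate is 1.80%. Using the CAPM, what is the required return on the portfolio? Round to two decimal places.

β_Eskola = 0.01045 / 0.01298 = 0.8051
β_Varden = 0.01006 / 0.01298 = 0.7750
β_Arden = 0.00644 / 0.01298 = 0.4961
β_Paxton = 0.00274 / 0.01298 = 0.2111
β_Bellamy = 0.02969 / 0.01298 = 2.2874
β_P = Σ w_i β_i = 0.25×0.8051 + 0.11×0.7750 + 0.12×0.4961 + 0.25×0.2111 + 0.27×2.2874 = 1.0164
MRP = 10.83% − 1.80% = 9.03%
E(R_P) = R_f + β_P × MRP = 1.80% + 1.0164 × 9.03% = 10.98%

10.98%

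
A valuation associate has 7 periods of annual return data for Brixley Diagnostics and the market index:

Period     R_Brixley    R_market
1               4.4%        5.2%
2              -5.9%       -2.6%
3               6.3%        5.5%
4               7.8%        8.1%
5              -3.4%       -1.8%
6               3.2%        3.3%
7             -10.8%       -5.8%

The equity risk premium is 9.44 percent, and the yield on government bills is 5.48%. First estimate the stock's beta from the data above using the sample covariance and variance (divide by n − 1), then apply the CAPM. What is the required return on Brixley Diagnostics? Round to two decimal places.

18.25%

Mean R_i = (4.4 − 5.9 + 6.3 + 7.8 − 3.4 + 3.2 − 10.8) / 7 = 0.2286%
Mean R_m = (5.2 − 2.6 + 5.5 + 8.1 − 1.8 + 3.3 − 5.8) / 7 = 1.7000%
Σ(R_i − R̄_i)(R_m − R̄_m) = 212.6500  ⇒  Cov = 212.6500 / 6 = 35.4417
Σ(R_m − R̄_m)² = 157.2000  ⇒  Var(R_m) = 157.2000 / 6 = 26.2000
β = Cov / Var(R_m) = 35.4417 / 26.2000 = 1.3527
E(R) = R_f + β × MRP = 5.48% + 1.3527 × 9.44% = 18.25%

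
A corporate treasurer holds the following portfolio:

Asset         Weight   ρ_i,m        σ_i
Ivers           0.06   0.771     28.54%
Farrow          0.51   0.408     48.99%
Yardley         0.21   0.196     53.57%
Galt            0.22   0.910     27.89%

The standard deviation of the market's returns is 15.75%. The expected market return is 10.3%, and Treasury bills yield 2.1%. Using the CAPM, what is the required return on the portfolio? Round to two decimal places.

12.15%

β_Ivers = 0.771 × 28.54% / 15.75% = 1.3971
β_Farrow = 0.408 × 48.99% / 15.75% = 1.2691
β_Yardley = 0.196 × 53.57% / 15.75% = 0.6666
β_Galt = 0.910 × 27.89% / 15.75% = 1.6114
β_P = Σ w_i β_i = 0.06×1.3971 + 0.51×1.2691 + 0.21×0.6666 + 0.22×1.6114 = 1.2256
MRP = 10.3% − 2.1% = 8.20%
E(R_P) = R_f + β_P × MRP = 2.1% + 1.2256 × 8.2% = 12.15%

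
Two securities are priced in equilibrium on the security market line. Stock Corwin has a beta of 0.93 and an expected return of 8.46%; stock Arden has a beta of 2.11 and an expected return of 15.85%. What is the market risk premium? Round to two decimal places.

6.26%

Both satisfy E(R) = R_f + β·MRP, so the slope of the SML is
MRP = (15.85% − 8.46%) / (2.11 − 0.93) = 7.39% / 1.18 = 6.2627%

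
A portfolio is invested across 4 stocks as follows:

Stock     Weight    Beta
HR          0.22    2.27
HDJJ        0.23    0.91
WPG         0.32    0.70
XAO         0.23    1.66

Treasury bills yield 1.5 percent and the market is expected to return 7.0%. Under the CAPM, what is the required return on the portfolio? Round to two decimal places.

β_P = Σ w_i β_i = 0.22×2.27 + 0.23×0.91 + 0.32×0.70 + 0.23×1.66 = 1.3145
MRP = 7.0% − 1.5% = 5.50%
E(R_P) = R_f + β_P × MRP = 1.5% + 1.3145 × 5.5% = 8.73%

8.73%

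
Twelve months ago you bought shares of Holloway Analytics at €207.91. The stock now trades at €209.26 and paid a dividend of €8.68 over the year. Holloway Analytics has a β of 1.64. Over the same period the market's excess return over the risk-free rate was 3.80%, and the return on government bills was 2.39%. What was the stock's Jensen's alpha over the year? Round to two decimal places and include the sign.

Realised HPR = (P1 + D1 − P0) / P0 = (209.26 + 8.68 − 207.91) / 207.91 = 10.03 / 207.91 = 4.8242%
CAPM required = R_f + β·MRP = 2.39% + 1.64 × 3.80% = 8.6220%
α = realised − required = 4.8242% − 8.6220% = -3.80%

-3.80%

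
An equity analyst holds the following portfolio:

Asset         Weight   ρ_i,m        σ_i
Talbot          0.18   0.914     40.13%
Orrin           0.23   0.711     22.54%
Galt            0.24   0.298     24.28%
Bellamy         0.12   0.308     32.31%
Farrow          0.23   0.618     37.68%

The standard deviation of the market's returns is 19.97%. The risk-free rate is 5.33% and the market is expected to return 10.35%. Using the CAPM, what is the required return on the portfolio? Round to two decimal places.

β_Talbot = 0.914 × 40.13% / 19.97% = 1.8367
β_Orrin = 0.711 × 22.54% / 19.97% = 0.8025
β_Galt = 0.298 × 24.28% / 19.97% = 0.3623
β_Bellamy = 0.308 × 32.31% / 19.97% = 0.4983
β_Farrow = 0.618 × 37.68% / 19.97% = 1.1661
β_P = Σ w_i β_i = 0.18×1.8367 + 0.23×0.8025 + 0.24×0.3623 + 0.12×0.4983 + 0.23×1.1661 = 0.9301
MRP = 10.35% − 5.33% = 5.02%
E(R_P) = R_f + β_P × MRP = 5.33% + 0.9301 × 5.02% = 10.00%

10.00%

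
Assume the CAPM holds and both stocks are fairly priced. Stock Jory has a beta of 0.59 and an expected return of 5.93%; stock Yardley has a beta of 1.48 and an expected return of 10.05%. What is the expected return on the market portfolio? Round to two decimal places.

Both satisfy E(R) = R_f + β·MRP, so the slope of the SML is
MRP = (10.05% − 5.93%) / (1.48 − 0.59) = 4.12% / 0.89 = 4.6292%
R_f = E(R_Jory) − β_Jory·MRP = 5.93% − 0.59 × 4.6292% = 3.1988%
E(R_m) = R_f + MRP = 3.1988% + 4.6292% = 7.83%

7.83%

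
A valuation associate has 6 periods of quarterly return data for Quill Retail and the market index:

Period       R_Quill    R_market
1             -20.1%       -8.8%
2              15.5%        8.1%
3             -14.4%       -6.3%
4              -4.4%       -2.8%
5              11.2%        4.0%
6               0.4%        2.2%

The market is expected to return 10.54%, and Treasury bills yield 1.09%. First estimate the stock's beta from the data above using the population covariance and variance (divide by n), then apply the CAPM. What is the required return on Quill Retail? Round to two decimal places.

21.14%

Mean R_i = (-20.1 + 15.5 − 14.4 − 4.4 + 11.2 + 0.4) / 6 = -1.9667%
Mean R_m = (-8.8 + 8.1 − 6.3 − 2.8 + 4.0 + 2.2) / 6 = -0.6000%
Σ(R_i − R̄_i)(R_m − R̄_m) = 444.0700  ⇒  Cov = 444.0700 / 6 = 74.0117
Σ(R_m − R̄_m)² = 209.2600  ⇒  Var(R_m) = 209.2600 / 6 = 34.8767
β = Cov / Var(R_m) = 74.0117 / 34.8767 = 2.1221
MRP = 10.54% − 1.09% = 9.45%
E(R) = R_f + β × MRP = 1.09% + 2.1221 × 9.45% = 21.14%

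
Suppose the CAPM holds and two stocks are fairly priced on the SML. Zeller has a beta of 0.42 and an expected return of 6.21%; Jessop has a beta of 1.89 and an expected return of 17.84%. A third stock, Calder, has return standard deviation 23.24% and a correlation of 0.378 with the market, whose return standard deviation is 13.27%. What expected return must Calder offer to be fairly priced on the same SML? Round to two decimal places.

8.12%

MRP = (17.84% − 6.21%) / (1.89 − 0.42) = 7.9116%
R_f = 6.21% − 0.42 × 7.9116% = 2.8871%
β_Calder = ρ·σ_i/σ_m = 0.378 × 23.24 / 13.27 = 0.6620
E(R_Calder) = R_f + β × MRP = 2.8871% + 0.6620 × 7.9116% = 8.12%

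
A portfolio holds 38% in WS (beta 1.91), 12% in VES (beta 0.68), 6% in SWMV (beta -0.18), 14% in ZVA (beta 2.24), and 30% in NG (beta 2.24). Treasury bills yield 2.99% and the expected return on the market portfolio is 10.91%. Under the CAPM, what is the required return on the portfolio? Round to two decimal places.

β_P = Σ w_i β_i = 0.38×1.91 + 0.12×0.68 + 0.06×-0.18 + 0.14×2.24 + 0.30×2.24 = 1.7822
MRP = 10.91% − 2.99% = 7.92%
E(R_P) = R_f + β_P × MRP = 2.99% + 1.7822 × 7.92% = 17.11%

17.11%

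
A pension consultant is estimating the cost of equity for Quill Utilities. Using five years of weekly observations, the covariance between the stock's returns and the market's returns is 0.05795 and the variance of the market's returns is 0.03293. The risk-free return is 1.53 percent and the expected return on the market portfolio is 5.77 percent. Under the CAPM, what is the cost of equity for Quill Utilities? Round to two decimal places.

β = Cov(R_i, R_m) / Var(R_m) = 0.05795 / 0.03293 = 1.7598
MRP = 5.77% − 1.53% = 4.24%
E(R) = R_f + β × MRP = 1.53% + 1.7598 × 4.24% = 8.99%

8.99%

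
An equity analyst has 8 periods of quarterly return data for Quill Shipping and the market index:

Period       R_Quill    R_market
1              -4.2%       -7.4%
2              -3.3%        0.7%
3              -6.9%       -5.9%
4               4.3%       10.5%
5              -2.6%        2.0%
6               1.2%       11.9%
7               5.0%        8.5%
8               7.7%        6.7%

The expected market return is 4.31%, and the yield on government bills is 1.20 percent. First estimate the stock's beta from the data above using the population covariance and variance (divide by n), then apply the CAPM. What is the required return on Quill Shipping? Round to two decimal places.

Mean R_i = (-4.2 − 3.3 − 6.9 + 4.3 − 2.6 + 1.2 + 5.0 + 7.7) / 8 = 0.1500%
Mean R_m = (-7.4 + 0.7 − 5.9 + 10.5 + 2.0 + 11.9 + 8.5 + 6.7) / 8 = 3.3750%
Σ(R_i − R̄_i)(R_m − R̄_m) = 213.7500  ⇒  Cov = 213.7500 / 8 = 26.7188
Σ(R_m − R̄_m)² = 371.9350  ⇒  Var(R_m) = 371.9350 / 8 = 46.4919
β = Cov / Var(R_m) = 26.7188 / 46.4919 = 0.5747
MRP = 4.31% − 1.20% = 3.11%
E(R) = R_f + β × MRP = 1.20% + 0.5747 × 3.11% = 2.99%

2.99%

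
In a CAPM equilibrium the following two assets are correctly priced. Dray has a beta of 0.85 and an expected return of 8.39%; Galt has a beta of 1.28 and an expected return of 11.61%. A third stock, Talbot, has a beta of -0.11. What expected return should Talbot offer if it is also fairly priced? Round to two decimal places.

MRP (SML slope) = (11.61% − 8.39%) / (1.28 − 0.85) = 3.22% / 0.43 = 7.4884%
R_f (intercept) = 8.39% − 0.85 × 7.4884% = 2.0249%
E(R_Talbot) = R_f + β × MRP = 2.0249% + -0.11 × 7.4884% = 1.20%

1.20%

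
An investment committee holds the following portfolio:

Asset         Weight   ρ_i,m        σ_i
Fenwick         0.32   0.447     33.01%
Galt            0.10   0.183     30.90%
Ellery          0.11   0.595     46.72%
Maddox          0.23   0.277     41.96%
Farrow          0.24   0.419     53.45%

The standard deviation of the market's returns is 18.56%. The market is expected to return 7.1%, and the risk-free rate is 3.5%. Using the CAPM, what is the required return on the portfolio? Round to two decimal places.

β_Fenwick = 0.447 × 33.01% / 18.56% = 0.7950
β_Galt = 0.183 × 30.90% / 18.56% = 0.3047
β_Ellery = 0.595 × 46.72% / 18.56% = 1.4978
β_Maddox = 0.277 × 41.96% / 18.56% = 0.6262
β_Farrow = 0.419 × 53.45% / 18.56% = 1.2067
β_P = Σ w_i β_i = 0.32×0.7950 + 0.10×0.3047 + 0.11×1.4978 + 0.23×0.6262 + 0.24×1.2067 = 0.8833
MRP = 7.1% − 3.5% = 3.60%
E(R_P) = R_f + β_P × MRP = 3.5% + 0.8833 × 3.6% = 6.68%

6.68%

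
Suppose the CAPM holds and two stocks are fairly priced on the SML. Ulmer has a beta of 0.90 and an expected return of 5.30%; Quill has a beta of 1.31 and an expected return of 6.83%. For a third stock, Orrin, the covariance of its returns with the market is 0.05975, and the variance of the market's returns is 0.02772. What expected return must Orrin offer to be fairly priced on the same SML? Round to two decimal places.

MRP = (6.83% − 5.30%) / (1.31 − 0.90) = 3.7317%
R_f = 5.30% − 0.90 × 3.7317% = 1.9415%
β_Orrin = Cov / Var(R_m) = 0.05975 / 0.02772 = 2.1555
E(R_Orrin) = R_f + β × MRP = 1.9415% + 2.1555 × 3.7317% = 9.99%

9.99%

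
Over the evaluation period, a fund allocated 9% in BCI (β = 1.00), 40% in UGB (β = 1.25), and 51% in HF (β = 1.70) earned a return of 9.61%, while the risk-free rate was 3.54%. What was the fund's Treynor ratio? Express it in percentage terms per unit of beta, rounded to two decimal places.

β_P = 0.09×1.00 + 0.40×1.25 + 0.51×1.70 = 1.4570
Treynor = (R_P − R_f) / β_P = (9.61% − 3.54%) / 1.4570 = 6.07% / 1.4570 = 4.17%

4.17%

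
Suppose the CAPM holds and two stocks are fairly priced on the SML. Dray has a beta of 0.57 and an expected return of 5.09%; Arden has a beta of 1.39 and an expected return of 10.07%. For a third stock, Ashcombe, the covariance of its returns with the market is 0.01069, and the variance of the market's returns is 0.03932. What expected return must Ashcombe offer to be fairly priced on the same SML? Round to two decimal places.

3.28%

MRP = (10.07% − 5.09%) / (1.39 − 0.57) = 6.0732%
R_f = 5.09% − 0.57 × 6.0732% = 1.6283%
β_Ashcombe = Cov / Var(R_m) = 0.01069 / 0.03932 = 0.2719
E(R_Ashcombe) = R_f + β × MRP = 1.6283% + 0.2719 × 6.0732% = 3.28%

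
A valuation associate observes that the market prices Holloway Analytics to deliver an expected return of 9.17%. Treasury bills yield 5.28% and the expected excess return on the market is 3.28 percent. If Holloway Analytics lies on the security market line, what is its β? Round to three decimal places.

1.186

β = (E(R) − R_f) / MRP = (9.17% − 5.28%) / 3.28% = 3.89% / 3.28% = 1.186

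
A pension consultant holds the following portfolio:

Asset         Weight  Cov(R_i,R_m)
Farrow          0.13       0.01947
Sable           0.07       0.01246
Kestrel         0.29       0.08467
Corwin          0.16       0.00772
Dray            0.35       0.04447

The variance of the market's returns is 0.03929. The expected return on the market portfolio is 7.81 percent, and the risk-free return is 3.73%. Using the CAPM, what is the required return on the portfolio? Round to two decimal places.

8.38%

β_Farrow = 0.01947 / 0.03929 = 0.4955
β_Sable = 0.01246 / 0.03929 = 0.3171
β_Kestrel = 0.08467 / 0.03929 = 2.1550
β_Corwin = 0.00772 / 0.03929 = 0.1965
β_Dray = 0.04447 / 0.03929 = 1.1318
β_P = Σ w_i β_i = 0.13×0.4955 + 0.07×0.3171 + 0.29×2.1550 + 0.16×0.1965 + 0.35×1.1318 = 1.1391
MRP = 7.81% − 3.73% = 4.08%
E(R_P) = R_f + β_P × MRP = 3.73% + 1.1391 × 4.08% = 8.38%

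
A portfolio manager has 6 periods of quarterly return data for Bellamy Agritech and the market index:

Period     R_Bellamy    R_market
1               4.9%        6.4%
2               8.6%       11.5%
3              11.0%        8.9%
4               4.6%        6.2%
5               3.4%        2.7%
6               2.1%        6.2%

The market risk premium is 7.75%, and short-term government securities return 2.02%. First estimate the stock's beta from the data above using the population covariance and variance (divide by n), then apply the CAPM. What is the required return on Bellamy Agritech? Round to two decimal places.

8.58%

Mean R_i = (4.9 + 8.6 + 11.0 + 4.6 + 3.4 + 2.1) / 6 = 5.7667%
Mean R_m = (6.4 + 11.5 + 8.9 + 6.2 + 2.7 + 6.2) / 6 = 6.9833%
Σ(R_i − R̄_i)(R_m − R̄_m) = 37.2567  ⇒  Cov = 37.2567 / 6 = 6.2095
Σ(R_m − R̄_m)² = 43.9883  ⇒  Var(R_m) = 43.9883 / 6 = 7.3314
β = Cov / Var(R_m) = 6.2095 / 7.3314 = 0.8470
E(R) = R_f + β × MRP = 2.02% + 0.8470 × 7.75% = 8.58%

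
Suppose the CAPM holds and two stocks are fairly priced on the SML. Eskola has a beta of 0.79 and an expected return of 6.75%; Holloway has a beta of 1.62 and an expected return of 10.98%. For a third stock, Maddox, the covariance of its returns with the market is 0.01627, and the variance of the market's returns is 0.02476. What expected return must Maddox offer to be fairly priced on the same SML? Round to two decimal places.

MRP = (10.98% − 6.75%) / (1.62 − 0.79) = 5.0964%
R_f = 6.75% − 0.79 × 5.0964% = 2.7238%
β_Maddox = Cov / Var(R_m) = 0.01627 / 0.02476 = 0.6571
E(R_Maddox) = R_f + β × MRP = 2.7238% + 0.6571 × 5.0964% = 6.07%

6.07%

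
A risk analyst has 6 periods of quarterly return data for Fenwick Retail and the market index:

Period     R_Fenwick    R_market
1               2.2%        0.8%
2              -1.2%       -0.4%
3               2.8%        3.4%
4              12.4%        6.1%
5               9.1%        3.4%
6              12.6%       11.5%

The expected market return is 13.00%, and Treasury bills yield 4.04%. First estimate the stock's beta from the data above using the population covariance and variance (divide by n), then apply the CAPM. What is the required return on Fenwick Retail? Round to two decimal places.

Mean R_i = (2.2 − 1.2 + 2.8 + 12.4 + 9.1 + 12.6) / 6 = 6.3167%
Mean R_m = (0.8 − 0.4 + 3.4 + 6.1 + 3.4 + 11.5) / 6 = 4.1333%
Σ(R_i − R̄_i)(R_m − R̄_m) = 106.5867  ⇒  Cov = 106.5867 / 6 = 17.7645
Σ(R_m − R̄_m)² = 90.8733  ⇒  Var(R_m) = 90.8733 / 6 = 15.1456
β = Cov / Var(R_m) = 17.7645 / 15.1456 = 1.1729
MRP = 13.00% − 4.04% = 8.96%
E(R) = R_f + β × MRP = 4.04% + 1.1729 × 8.96% = 14.55%

14.55%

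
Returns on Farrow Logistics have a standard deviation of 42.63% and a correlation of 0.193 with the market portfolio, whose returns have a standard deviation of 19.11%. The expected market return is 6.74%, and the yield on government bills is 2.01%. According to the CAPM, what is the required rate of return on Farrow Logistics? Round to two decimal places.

4.05%

β = ρ × σ_i / σ_m = 0.193 × 42.63% / 19.11% = 0.4305
MRP = 6.74% − 2.01% = 4.73%
E(R) = 2.01% + 0.4305 × 4.73% = 4.05%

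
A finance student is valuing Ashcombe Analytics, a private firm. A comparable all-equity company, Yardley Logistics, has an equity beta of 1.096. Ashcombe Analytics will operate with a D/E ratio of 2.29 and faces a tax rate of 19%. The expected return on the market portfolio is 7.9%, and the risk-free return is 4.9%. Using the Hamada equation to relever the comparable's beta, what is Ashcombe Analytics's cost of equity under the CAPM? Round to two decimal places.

14.29%

β_L = β_U × [1 + (1 − t)(D/E)] = 1.096 × [1 + (1 − 0.19) × 2.29]
    = 1.096 × [1 + 0.81 × 2.29] = 1.096 × 2.8549 = 3.1290
MRP = 7.9% − 4.9% = 3.00%
E(R) = R_f + β_L × MRP = 4.9% + 3.1290 × 3.0% = 14.29%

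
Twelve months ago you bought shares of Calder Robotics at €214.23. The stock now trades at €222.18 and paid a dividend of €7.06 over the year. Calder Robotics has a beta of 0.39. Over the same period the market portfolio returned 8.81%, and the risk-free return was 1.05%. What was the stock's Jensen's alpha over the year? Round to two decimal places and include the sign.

Realised HPR = (P1 + D1 − P0) / P0 = (222.18 + 7.06 − 214.23) / 214.23 = 15.01 / 214.23 = 7.0065%
MRP = 8.81% − 1.05% = 7.76%
CAPM required = R_f + β·MRP = 1.05% + 0.39 × 7.76% = 4.0764%
α = realised − required = 7.0065% − 4.0764% = +2.93%

+2.93%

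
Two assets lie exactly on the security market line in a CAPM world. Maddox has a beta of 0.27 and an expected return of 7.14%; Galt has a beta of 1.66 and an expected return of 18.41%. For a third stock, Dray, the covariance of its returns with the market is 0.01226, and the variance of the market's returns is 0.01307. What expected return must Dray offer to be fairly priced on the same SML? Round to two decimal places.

MRP = (18.41% − 7.14%) / (1.66 − 0.27) = 8.1079%
R_f = 7.14% − 0.27 × 8.1079% = 4.9509%
β_Dray = Cov / Var(R_m) = 0.01226 / 0.01307 = 0.9380
E(R_Dray) = R_f + β × MRP = 4.9509% + 0.9380 × 8.1079% = 12.56%

12.56%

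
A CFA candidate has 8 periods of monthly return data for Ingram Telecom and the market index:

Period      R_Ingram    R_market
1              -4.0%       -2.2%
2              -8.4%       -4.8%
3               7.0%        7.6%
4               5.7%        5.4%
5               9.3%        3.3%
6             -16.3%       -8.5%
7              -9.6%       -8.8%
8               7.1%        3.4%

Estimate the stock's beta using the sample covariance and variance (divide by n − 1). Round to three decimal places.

Mean R_i = (-4.0 − 8.4 + 7.0 + 5.7 + 9.3 − 16.3 − 9.6 + 7.1) / 8 = -1.1500%
Mean R_m = (-2.2 − 4.8 + 7.6 + 5.4 + 3.3 − 8.5 − 8.8 + 3.4) / 8 = -0.5750%
Σ(R_i − R̄_i)(R_m − R̄_m) = 405.6700  ⇒  Cov = 405.6700 / 7 = 57.9529
Σ(R_m − R̄_m)² = 284.2950  ⇒  Var(R_m) = 284.2950 / 7 = 40.6136
β = Cov / Var(R_m) = 57.9529 / 40.6136 = 1.4269

1.427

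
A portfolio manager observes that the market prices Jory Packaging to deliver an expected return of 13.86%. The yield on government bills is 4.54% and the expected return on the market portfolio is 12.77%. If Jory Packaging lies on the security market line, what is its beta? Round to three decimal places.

MRP = 12.77% − 4.54% = 8.23%
β = (E(R) − R_f) / MRP = (13.86% − 4.54%) / 8.23% = 9.32% / 8.23% = 1.132

1.132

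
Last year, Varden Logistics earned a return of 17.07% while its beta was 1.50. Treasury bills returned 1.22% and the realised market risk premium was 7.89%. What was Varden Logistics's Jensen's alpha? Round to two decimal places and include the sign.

CAPM benchmark = R_f + β(R_m − R_f) = 1.22% + 1.50 × 7.89% = 13.0550%
α = actual − benchmark = 17.07% − 13.0550% = +4.02%

+4.02%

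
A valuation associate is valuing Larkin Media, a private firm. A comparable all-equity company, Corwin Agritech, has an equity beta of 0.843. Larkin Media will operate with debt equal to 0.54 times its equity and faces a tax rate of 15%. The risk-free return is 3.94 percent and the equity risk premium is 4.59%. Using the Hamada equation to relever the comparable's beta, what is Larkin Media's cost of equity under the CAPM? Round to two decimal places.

9.59%

β_L = β_U × [1 + (1 − t)(D/E)] = 0.843 × [1 + (1 − 0.15) × 0.54]
    = 0.843 × [1 + 0.85 × 0.54] = 0.843 × 1.4590 = 1.2299
E(R) = R_f + β_L × MRP = 3.94% + 1.2299 × 4.59% = 9.59%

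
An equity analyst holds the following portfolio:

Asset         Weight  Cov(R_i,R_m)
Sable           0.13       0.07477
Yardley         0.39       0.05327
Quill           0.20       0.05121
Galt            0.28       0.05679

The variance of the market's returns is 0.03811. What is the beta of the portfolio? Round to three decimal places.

1.486

β_Sable = 0.07477 / 0.03811 = 1.9620
β_Yardley = 0.05327 / 0.03811 = 1.3978
β_Quill = 0.05121 / 0.03811 = 1.3437
β_Galt = 0.05679 / 0.03811 = 1.4902
β_P = Σ w_i β_i = 0.13×1.9620 + 0.39×1.3978 + 0.20×1.3437 + 0.28×1.4902 = 1.4862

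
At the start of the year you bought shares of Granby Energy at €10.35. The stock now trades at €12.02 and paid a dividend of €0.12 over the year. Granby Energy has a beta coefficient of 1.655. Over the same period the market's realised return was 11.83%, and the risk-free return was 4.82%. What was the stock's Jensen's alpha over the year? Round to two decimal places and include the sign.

Realised HPR = (P1 + D1 − P0) / P0 = (12.02 + 0.12 − 10.35) / 10.35 = 1.79 / 10.35 = 17.2947%
MRP = 11.83% − 4.82% = 7.01%
CAPM required = R_f + β·MRP = 4.82% + 1.655 × 7.01% = 16.42155%
α = realised − required = 17.2947% − 16.42155% = +0.87%

+0.87%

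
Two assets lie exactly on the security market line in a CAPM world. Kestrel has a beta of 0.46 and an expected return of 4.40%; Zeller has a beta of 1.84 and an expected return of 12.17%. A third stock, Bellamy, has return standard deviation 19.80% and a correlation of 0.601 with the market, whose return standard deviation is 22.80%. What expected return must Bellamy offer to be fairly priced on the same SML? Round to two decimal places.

MRP = (12.17% − 4.40%) / (1.84 − 0.46) = 5.6304%
R_f = 4.40% − 0.46 × 5.6304% = 1.8100%
β_Bellamy = ρ·σ_i/σ_m = 0.601 × 19.80 / 22.80 = 0.5219
E(R_Bellamy) = R_f + β × MRP = 1.8100% + 0.5219 × 5.6304% = 4.75%

4.75%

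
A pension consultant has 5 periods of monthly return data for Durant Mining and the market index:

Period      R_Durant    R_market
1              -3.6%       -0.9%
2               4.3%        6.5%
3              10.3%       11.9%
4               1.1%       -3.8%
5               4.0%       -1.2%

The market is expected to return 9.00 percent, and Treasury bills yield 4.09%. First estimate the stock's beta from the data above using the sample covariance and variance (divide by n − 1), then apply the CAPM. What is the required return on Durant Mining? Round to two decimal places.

Mean R_i = (-3.6 + 4.3 + 10.3 + 1.1 + 4.0) / 5 = 3.2200%
Mean R_m = (-0.9 + 6.5 + 11.9 − 3.8 − 1.2) / 5 = 2.5000%
Σ(R_i − R̄_i)(R_m − R̄_m) = 104.5300  ⇒  Cov = 104.5300 / 4 = 26.1325
Σ(R_m − R̄_m)² = 169.3000  ⇒  Var(R_m) = 169.3000 / 4 = 42.3250
β = Cov / Var(R_m) = 26.1325 / 42.3250 = 0.6174
MRP = 9.00% − 4.09% = 4.91%
E(R) = R_f + β × MRP = 4.09% + 0.6174 × 4.91% = 7.12%

7.12%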